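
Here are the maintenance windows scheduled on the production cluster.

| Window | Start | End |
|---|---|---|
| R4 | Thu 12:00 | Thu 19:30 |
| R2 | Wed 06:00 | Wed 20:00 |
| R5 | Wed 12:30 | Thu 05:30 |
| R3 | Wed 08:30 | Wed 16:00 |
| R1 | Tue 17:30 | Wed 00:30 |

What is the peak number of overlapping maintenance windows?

3

Sort all start/end points and keep a running count:
Tue 17:30 start R1 → 1
Wed 00:30 end R1 → 0
Wed 06:00 start R2 → 1
Wed 08:30 start R3 → 2
Wed 12:30 start R5 → 3
Wed 16:00 end R3 → 2
Wed 20:00 end R2 → 1
Thu 05:30 end R5 → 0
Thu 12:00 start R4 → 1
Thu 19:30 end R4 → 0
Peak is 3, at Wed 12:30 (R2, R3, R5).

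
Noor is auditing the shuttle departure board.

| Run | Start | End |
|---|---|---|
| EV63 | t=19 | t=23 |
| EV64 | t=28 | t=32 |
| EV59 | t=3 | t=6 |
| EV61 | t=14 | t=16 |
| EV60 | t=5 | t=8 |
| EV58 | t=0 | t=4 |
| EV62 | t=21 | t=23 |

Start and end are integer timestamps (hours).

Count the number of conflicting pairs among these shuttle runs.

3

Sorted by start: EV58, EV59, EV60, EV61, EV63, EV62, EV64.
EV59 starts before EV58 ends → EV58 and EV59 overlap.
EV60 starts after EV58 ends, so EV58 has no further overlaps.
EV60 starts before EV59 ends → EV59 and EV60 overlap.
EV61 starts after EV59 ends, so EV59 has no further overlaps.
EV61 starts after EV60 ends, so EV60 has no further overlaps.
EV63 starts after EV61 ends, so EV61 has no further overlaps.
EV62 starts before EV63 ends → EV63 and EV62 overlap.
EV64 starts after EV63 ends.
EV64 starts after EV62 ends.
Overlapping pairs: EV58 & EV59, EV59 & EV60, EV62 & EV63 — 3 in total.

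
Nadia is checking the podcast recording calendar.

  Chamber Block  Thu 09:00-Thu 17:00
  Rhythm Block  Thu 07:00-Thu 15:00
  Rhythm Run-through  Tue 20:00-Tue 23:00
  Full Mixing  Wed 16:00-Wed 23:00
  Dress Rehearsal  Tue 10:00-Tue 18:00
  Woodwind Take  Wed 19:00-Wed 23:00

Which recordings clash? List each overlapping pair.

Two intervals overlap when each starts before the other ends.
Sorted by start: Dress Rehearsal, Rhythm Run-through, Full Mixing, Woodwind Take, Rhythm Block, Chamber Block.
Rhythm Run-through starts after Dress Rehearsal ends — done with Dress Rehearsal.
Full Mixing starts after Rhythm Run-through ends — done with Rhythm Run-through.
Woodwind Take starts before Full Mixing ends → Full Mixing and Woodwind Take overlap.
Rhythm Block starts after Full Mixing ends — done with Full Mixing.
Rhythm Block starts after Woodwind Take ends — done with Woodwind Take.
Chamber Block starts before Rhythm Block ends → Rhythm Block and Chamber Block overlap.

Chamber Block & Rhythm Block, Full Mixing & Woodwind Take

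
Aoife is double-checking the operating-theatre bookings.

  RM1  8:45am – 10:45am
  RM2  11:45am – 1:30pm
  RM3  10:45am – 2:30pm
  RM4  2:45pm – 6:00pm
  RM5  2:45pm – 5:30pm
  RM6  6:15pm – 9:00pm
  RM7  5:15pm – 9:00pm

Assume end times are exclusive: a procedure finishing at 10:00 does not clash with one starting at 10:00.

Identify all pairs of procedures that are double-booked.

RM2 & RM3, RM4 & RM5, RM4 & RM7, RM5 & RM7, RM6 & RM7

Sorted by start: RM1, RM3, RM2, RM4, RM5, RM7, RM6.
RM3 starts exactly when RM1 ends (back-to-back, no overlap); RM1 is clear from here.
RM2 starts before RM3 ends → RM3 and RM2 overlap.
RM4 starts after RM3 ends; RM3 is clear from here.
RM4 starts after RM2 ends; RM2 is clear from here.
RM5 starts before RM4 ends → RM4 and RM5 overlap.
RM7 starts before RM4 ends → RM4 and RM7 overlap.
RM6 starts after RM4 ends.
RM7 starts before RM5 ends → RM5 and RM7 overlap.
RM6 starts after RM5 ends.
RM6 starts before RM7 ends → RM7 and RM6 overlap.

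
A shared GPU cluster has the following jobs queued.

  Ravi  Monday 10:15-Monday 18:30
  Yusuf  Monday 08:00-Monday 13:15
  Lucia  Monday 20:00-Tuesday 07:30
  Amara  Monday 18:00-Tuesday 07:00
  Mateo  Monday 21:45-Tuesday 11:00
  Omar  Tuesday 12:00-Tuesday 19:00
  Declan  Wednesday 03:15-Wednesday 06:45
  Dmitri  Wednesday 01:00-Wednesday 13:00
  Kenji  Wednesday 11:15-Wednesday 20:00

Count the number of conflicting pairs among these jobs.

Check each pair: they overlap iff neither finishes before the other starts.
Sorted by start: Yusuf, Ravi, Amara, Lucia, Mateo, Omar, Dmitri, Declan, Kenji.
Ravi starts before Yusuf ends → Yusuf and Ravi overlap.
Amara starts after Yusuf ends; Yusuf is clear from here.
Amara starts before Ravi ends → Ravi and Amara overlap.
Lucia starts after Ravi ends; Ravi is clear from here.
Lucia starts before Amara ends → Amara and Lucia overlap.
Mateo starts before Amara ends → Amara and Mateo overlap.
Omar starts after Amara ends; Amara is clear from here.
Mateo starts before Lucia ends → Lucia and Mateo overlap.
Omar starts after Lucia ends; Lucia is clear from here.
Omar starts after Mateo ends; Mateo is clear from here.
Dmitri starts after Omar ends; Omar is clear from here.
Declan starts before Dmitri ends → Dmitri and Declan overlap.
Kenji starts before Dmitri ends → Dmitri and Kenji overlap.
Kenji starts after Declan ends.
Overlapping pairs: Amara & Lucia, Amara & Mateo, Amara & Ravi, Declan & Dmitri, Dmitri & Kenji, Lucia & Mateo, Ravi & Yusuf — 7 in total.

7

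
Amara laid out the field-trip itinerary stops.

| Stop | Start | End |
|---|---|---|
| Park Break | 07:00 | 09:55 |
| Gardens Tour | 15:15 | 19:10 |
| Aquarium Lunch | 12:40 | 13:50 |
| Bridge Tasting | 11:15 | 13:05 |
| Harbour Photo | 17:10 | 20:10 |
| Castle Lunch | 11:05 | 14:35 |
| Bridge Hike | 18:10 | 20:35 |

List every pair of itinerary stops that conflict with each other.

Two intervals overlap when each starts before the other ends.
Sorted by start: Park Break, Castle Lunch, Bridge Tasting, Aquarium Lunch, Gardens Tour, Harbour Photo, Bridge Hike.
Castle Lunch starts after Park Break ends, so nothing later overlaps Park Break either.
Bridge Tasting starts before Castle Lunch ends → Castle Lunch and Bridge Tasting overlap.
Aquarium Lunch starts before Castle Lunch ends → Castle Lunch and Aquarium Lunch overlap.
Gardens Tour starts after Castle Lunch ends, so nothing later overlaps Castle Lunch either.
Aquarium Lunch starts before Bridge Tasting ends → Bridge Tasting and Aquarium Lunch overlap.
Gardens Tour starts after Bridge Tasting ends, so nothing later overlaps Bridge Tasting either.
Gardens Tour starts after Aquarium Lunch ends, so nothing later overlaps Aquarium Lunch either.
Harbour Photo starts before Gardens Tour ends → Gardens Tour and Harbour Photo overlap.
Bridge Hike starts before Gardens Tour ends → Gardens Tour and Bridge Hike overlap.
Bridge Hike starts before Harbour Photo ends → Harbour Photo and Bridge Hike overlap.

Aquarium Lunch & Bridge Tasting, Aquarium Lunch & Castle Lunch, Bridge Hike & Gardens Tour, Bridge Hike & Harbour Photo, Bridge Tasting & Castle Lunch, Gardens Tour & Harbour Photo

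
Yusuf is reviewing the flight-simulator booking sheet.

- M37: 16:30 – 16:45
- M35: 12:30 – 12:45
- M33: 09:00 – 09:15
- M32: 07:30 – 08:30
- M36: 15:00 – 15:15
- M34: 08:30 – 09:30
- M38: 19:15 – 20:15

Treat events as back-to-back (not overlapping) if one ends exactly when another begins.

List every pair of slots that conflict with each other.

Check each pair: they overlap iff neither finishes before the other starts.
Sorted by start: M32, M34, M33, M35, M36, M37, M38.
M34 starts exactly when M32 ends (back-to-back, no overlap) — done with M32.
M33 starts before M34 ends → M34 and M33 overlap.
M35 starts after M34 ends — done with M34.
M35 starts after M33 ends — done with M33.
M36 starts after M35 ends — done with M35.
M37 starts after M36 ends — done with M36.
M38 starts after M37 ends.

M33 & M34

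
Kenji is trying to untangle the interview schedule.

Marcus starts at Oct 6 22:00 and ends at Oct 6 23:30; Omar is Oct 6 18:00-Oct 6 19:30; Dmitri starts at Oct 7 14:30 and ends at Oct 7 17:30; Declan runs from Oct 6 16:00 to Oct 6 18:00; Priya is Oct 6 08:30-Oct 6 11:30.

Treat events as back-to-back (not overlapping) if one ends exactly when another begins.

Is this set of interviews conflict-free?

Sorted by start: Priya, Declan, Omar, Marcus, Dmitri.
Declan starts after Priya ends, so nothing later overlaps Priya either.
Omar starts exactly when Declan ends (back-to-back, no overlap), so nothing later overlaps Declan either.
Marcus starts after Omar ends, so nothing later overlaps Omar either.
Dmitri starts after Marcus ends.
Every pair is clear; the schedule has no overlaps.

Yes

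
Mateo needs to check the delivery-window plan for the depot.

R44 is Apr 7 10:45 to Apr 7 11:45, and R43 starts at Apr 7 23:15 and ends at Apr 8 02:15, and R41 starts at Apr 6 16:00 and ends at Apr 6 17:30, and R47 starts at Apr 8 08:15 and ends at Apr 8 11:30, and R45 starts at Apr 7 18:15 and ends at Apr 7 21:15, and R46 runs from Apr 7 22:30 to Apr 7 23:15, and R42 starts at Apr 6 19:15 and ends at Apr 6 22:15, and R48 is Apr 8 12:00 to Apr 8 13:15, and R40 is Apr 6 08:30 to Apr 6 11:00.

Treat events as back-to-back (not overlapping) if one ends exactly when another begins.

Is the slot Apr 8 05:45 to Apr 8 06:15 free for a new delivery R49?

R40: ends Apr 6 11:00 at or before R49 starts Apr 8 05:45 → clear.
R41: ends Apr 6 17:30 at or before R49 starts Apr 8 05:45 → clear.
R42: ends Apr 6 22:15 at or before R49 starts Apr 8 05:45 → clear.
R44: ends Apr 7 11:45 at or before R49 starts Apr 8 05:45 → clear.
R45: ends Apr 7 21:15 at or before R49 starts Apr 8 05:45 → clear.
R46: ends Apr 7 23:15 at or before R49 starts Apr 8 05:45 → clear.
R43: ends Apr 8 02:15 at or before R49 starts Apr 8 05:45 → clear.
R47: starts Apr 8 08:15 at or after R49 ends Apr 8 06:15 → clear.
R48: starts Apr 8 12:00 at or after R49 ends Apr 8 06:15 → clear.

Yes — the slot is free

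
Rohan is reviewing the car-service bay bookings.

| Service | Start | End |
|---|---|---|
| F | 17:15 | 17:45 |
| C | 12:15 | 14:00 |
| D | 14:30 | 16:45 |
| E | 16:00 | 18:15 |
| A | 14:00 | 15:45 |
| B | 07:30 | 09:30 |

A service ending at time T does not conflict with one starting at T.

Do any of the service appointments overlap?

Yes

Check each pair: they overlap iff neither finishes before the other starts.
Sorted by start: B, C, A, D, E, F.
C starts after B ends — done with B.
A starts exactly when C ends (back-to-back, no overlap) — done with C.
D starts before A ends → A and D overlap.
That's a conflict, so the schedule is not conflict-free.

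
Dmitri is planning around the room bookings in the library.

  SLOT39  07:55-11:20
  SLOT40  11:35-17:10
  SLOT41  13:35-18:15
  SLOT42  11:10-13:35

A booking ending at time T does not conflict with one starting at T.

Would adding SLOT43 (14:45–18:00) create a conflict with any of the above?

Yes — it overlaps SLOT40, SLOT41

SLOT39: ends 11:20 at or before SLOT43 starts 14:45 → clear.
SLOT42: ends 13:35 at or before SLOT43 starts 14:45 → clear.
SLOT40: starts 11:35 before SLOT43 ends 18:00, and ends 17:10 after SLOT43 starts 14:45 → overlap.
SLOT41: starts 13:35 before SLOT43 ends 18:00, and ends 18:15 after SLOT43 starts 14:45 → overlap.
SLOT43 overlaps SLOT40, SLOT41.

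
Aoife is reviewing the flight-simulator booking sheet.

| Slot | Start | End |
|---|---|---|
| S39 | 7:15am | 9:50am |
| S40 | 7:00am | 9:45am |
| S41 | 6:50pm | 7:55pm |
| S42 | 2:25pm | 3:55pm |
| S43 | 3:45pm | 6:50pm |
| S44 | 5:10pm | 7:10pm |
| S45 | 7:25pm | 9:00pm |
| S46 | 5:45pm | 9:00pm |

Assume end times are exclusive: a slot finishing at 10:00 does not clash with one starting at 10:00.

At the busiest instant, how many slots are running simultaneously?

3

Sort all start/end points and keep a running count:
7:00am start S40 → 1
7:15am start S39 → 2
9:45am end S40 → 1
9:50am end S39 → 0
2:25pm start S42 → 1
3:45pm start S43 → 2
3:55pm end S42 → 1
5:10pm start S44 → 2
5:45pm start S46 → 3
6:50pm end S43 → 2
6:50pm start S41 → 3
7:10pm end S44 → 2
7:25pm start S45 → 3
7:55pm end S41 → 2
9:00pm end S45 → 1
9:00pm end S46 → 0
Peak is 3, at 5:45pm (S43, S44, S46).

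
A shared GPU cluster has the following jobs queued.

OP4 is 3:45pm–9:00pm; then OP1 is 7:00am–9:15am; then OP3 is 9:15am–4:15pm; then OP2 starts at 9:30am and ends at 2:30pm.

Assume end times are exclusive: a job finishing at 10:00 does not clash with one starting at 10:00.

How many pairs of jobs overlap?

Sorted by start: OP1, OP3, OP2, OP4.
OP3 starts exactly when OP1 ends (back-to-back, no overlap) — done with OP1.
OP2 starts before OP3 ends → OP3 and OP2 overlap.
OP4 starts before OP3 ends → OP3 and OP4 overlap.
OP4 starts after OP2 ends.
Overlapping pairs: OP2 & OP3, OP3 & OP4 — 2 in total.

2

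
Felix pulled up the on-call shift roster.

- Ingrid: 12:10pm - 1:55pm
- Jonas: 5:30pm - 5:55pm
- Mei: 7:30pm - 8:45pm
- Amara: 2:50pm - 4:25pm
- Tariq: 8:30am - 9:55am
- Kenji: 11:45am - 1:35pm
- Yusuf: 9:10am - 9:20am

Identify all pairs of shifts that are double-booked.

Sorted by start: Tariq, Yusuf, Kenji, Ingrid, Amara, Jonas, Mei.
Yusuf starts before Tariq ends → Tariq and Yusuf overlap.
Kenji starts after Tariq ends, so nothing later overlaps Tariq either.
Kenji starts after Yusuf ends, so nothing later overlaps Yusuf either.
Ingrid starts before Kenji ends → Kenji and Ingrid overlap.
Amara starts after Kenji ends, so nothing later overlaps Kenji either.
Amara starts after Ingrid ends, so nothing later overlaps Ingrid either.
Jonas starts after Amara ends, so nothing later overlaps Amara either.
Mei starts after Jonas ends.

Ingrid & Kenji, Tariq & Yusuf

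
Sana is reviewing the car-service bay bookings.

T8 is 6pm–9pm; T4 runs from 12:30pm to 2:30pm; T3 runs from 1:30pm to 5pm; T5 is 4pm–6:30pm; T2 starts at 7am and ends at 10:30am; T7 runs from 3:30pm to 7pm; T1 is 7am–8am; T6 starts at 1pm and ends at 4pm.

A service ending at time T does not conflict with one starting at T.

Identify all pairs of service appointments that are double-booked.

T1 & T2, T3 & T4, T3 & T5, T3 & T6, T3 & T7, T4 & T6, T5 & T7, T5 & T8, T6 & T7, T7 & T8

Sorted by start: T1, T2, T4, T6, T3, T7, T5, T8.
T2 starts before T1 ends → T1 and T2 overlap.
T4 starts after T1 ends; T1 is clear from here.
T4 starts after T2 ends; T2 is clear from here.
T6 starts before T4 ends → T4 and T6 overlap.
T3 starts before T4 ends → T4 and T3 overlap.
T7 starts after T4 ends; T4 is clear from here.
T3 starts before T6 ends → T6 and T3 overlap.
T7 starts before T6 ends → T6 and T7 overlap.
T5 starts exactly when T6 ends (back-to-back, no overlap); T6 is clear from here.
T7 starts before T3 ends → T3 and T7 overlap.
T5 starts before T3 ends → T3 and T5 overlap.
T8 starts after T3 ends.
T5 starts before T7 ends → T7 and T5 overlap.
T8 starts before T7 ends → T7 and T8 overlap.
T8 starts before T5 ends → T5 and T8 overlap.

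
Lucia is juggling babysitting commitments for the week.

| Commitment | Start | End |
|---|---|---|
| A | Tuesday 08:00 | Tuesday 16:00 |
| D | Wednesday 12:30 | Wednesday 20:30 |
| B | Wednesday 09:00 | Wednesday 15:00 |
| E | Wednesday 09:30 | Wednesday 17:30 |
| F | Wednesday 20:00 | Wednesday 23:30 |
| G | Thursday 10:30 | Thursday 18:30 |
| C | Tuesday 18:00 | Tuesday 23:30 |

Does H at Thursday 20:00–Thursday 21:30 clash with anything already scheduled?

A: ends Tuesday 16:00 at or before H starts Thursday 20:00 → clear.
C: ends Tuesday 23:30 at or before H starts Thursday 20:00 → clear.
B: ends Wednesday 15:00 at or before H starts Thursday 20:00 → clear.
E: ends Wednesday 17:30 at or before H starts Thursday 20:00 → clear.
D: ends Wednesday 20:30 at or before H starts Thursday 20:00 → clear.
F: ends Wednesday 23:30 at or before H starts Thursday 20:00 → clear.
G: ends Thursday 18:30 at or before H starts Thursday 20:00 → clear.

No — it doesn't clash with anything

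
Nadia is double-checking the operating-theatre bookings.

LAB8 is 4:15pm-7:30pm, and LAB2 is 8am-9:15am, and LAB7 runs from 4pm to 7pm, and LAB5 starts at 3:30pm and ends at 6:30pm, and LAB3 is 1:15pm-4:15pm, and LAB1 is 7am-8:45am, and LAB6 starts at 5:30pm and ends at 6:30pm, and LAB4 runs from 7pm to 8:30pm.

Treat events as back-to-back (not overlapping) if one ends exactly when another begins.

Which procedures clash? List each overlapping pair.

Sorted by start: LAB1, LAB2, LAB3, LAB5, LAB7, LAB8, LAB6, LAB4.
LAB2 starts before LAB1 ends → LAB1 and LAB2 overlap.
LAB3 starts after LAB1 ends; LAB1 is clear from here.
LAB3 starts after LAB2 ends; LAB2 is clear from here.
LAB5 starts before LAB3 ends → LAB3 and LAB5 overlap.
LAB7 starts before LAB3 ends → LAB3 and LAB7 overlap.
LAB8 starts exactly when LAB3 ends (back-to-back, no overlap); LAB3 is clear from here.
LAB7 starts before LAB5 ends → LAB5 and LAB7 overlap.
LAB8 starts before LAB5 ends → LAB5 and LAB8 overlap.
LAB6 starts before LAB5 ends → LAB5 and LAB6 overlap.
LAB4 starts after LAB5 ends.
LAB8 starts before LAB7 ends → LAB7 and LAB8 overlap.
LAB6 starts before LAB7 ends → LAB7 and LAB6 overlap.
LAB4 starts exactly when LAB7 ends (back-to-back, no overlap).
LAB6 starts before LAB8 ends → LAB8 and LAB6 overlap.
LAB4 starts before LAB8 ends → LAB8 and LAB4 overlap.
LAB4 starts after LAB6 ends.

LAB1 & LAB2, LAB3 & LAB5, LAB3 & LAB7, LAB4 & LAB8, LAB5 & LAB6, LAB5 & LAB7, LAB5 & LAB8, LAB6 & LAB7, LAB6 & LAB8, LAB7 & LAB8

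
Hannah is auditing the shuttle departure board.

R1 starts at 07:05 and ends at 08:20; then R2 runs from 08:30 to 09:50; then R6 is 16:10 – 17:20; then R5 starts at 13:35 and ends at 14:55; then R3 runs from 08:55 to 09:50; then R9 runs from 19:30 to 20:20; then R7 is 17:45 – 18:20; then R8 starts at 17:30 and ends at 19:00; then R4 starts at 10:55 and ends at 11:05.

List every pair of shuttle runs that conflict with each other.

R2 & R3, R7 & R8

Sorted by start: R1, R2, R3, R4, R5, R6, R8, R7, R9.
R2 starts after R1 ends — done with R1.
R3 starts before R2 ends → R2 and R3 overlap.
R4 starts after R2 ends — done with R2.
R4 starts after R3 ends — done with R3.
R5 starts after R4 ends — done with R4.
R6 starts after R5 ends — done with R5.
R8 starts after R6 ends — done with R6.
R7 starts before R8 ends → R8 and R7 overlap.
R9 starts after R8 ends.
R9 starts after R7 ends.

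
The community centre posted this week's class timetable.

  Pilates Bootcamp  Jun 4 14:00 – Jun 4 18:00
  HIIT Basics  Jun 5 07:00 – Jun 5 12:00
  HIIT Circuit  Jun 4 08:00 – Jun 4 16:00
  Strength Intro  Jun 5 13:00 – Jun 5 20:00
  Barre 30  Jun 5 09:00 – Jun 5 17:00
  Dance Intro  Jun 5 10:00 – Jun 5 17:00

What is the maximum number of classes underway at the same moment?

Walk through starts and ends in time order (an end at T is processed before a start at T):
Jun 4 08:00 start HIIT Circuit → 1
Jun 4 14:00 start Pilates Bootcamp → 2
Jun 4 16:00 end HIIT Circuit → 1
Jun 4 18:00 end Pilates Bootcamp → 0
Jun 5 07:00 start HIIT Basics → 1
Jun 5 09:00 start Barre 30 → 2
Jun 5 10:00 start Dance Intro → 3
Jun 5 12:00 end HIIT Basics → 2
Jun 5 13:00 start Strength Intro → 3
Jun 5 17:00 end Barre 30 → 2
Jun 5 17:00 end Dance Intro → 1
Jun 5 20:00 end Strength Intro → 0
Peak is 3, at Jun 5 10:00 (Barre 30, Dance Intro, HIIT Basics).

3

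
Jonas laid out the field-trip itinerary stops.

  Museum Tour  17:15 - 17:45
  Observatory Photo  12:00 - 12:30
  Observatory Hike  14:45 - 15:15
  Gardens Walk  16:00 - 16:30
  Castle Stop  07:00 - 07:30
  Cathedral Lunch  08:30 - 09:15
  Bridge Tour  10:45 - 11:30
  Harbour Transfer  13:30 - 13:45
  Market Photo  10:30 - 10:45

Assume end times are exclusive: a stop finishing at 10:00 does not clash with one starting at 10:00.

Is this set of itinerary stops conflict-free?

Yes

Sorted by start: Castle Stop, Cathedral Lunch, Market Photo, Bridge Tour, Observatory Photo, Harbour Transfer, Observatory Hike, Gardens Walk, Museum Tour.
Cathedral Lunch starts after Castle Stop ends — done with Castle Stop.
Market Photo starts after Cathedral Lunch ends — done with Cathedral Lunch.
Bridge Tour starts exactly when Market Photo ends (back-to-back, no overlap) — done with Market Photo.
Observatory Photo starts after Bridge Tour ends — done with Bridge Tour.
Harbour Transfer starts after Observatory Photo ends — done with Observatory Photo.
Observatory Hike starts after Harbour Transfer ends — done with Harbour Transfer.
Gardens Walk starts after Observatory Hike ends — done with Observatory Hike.
Museum Tour starts after Gardens Walk ends.
Every pair is clear; the schedule has no overlaps.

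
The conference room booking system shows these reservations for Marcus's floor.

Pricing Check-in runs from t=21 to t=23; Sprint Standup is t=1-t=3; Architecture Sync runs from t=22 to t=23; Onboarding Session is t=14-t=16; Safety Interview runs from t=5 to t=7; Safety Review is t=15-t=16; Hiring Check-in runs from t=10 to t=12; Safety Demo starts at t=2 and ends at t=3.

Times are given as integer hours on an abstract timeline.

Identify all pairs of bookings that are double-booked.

Architecture Sync & Pricing Check-in, Onboarding Session & Safety Review, Safety Demo & Sprint Standup

Two intervals overlap when each starts before the other ends.
Sorted by start: Sprint Standup, Safety Demo, Safety Interview, Hiring Check-in, Onboarding Session, Safety Review, Pricing Check-in, Architecture Sync.
Safety Demo starts before Sprint Standup ends → Sprint Standup and Safety Demo overlap.
Safety Interview starts after Sprint Standup ends; Sprint Standup is clear from here.
Safety Interview starts after Safety Demo ends; Safety Demo is clear from here.
Hiring Check-in starts after Safety Interview ends; Safety Interview is clear from here.
Onboarding Session starts after Hiring Check-in ends; Hiring Check-in is clear from here.
Safety Review starts before Onboarding Session ends → Onboarding Session and Safety Review overlap.
Pricing Check-in starts after Onboarding Session ends; Onboarding Session is clear from here.
Pricing Check-in starts after Safety Review ends; Safety Review is clear from here.
Architecture Sync starts before Pricing Check-in ends → Pricing Check-in and Architecture Sync overlap.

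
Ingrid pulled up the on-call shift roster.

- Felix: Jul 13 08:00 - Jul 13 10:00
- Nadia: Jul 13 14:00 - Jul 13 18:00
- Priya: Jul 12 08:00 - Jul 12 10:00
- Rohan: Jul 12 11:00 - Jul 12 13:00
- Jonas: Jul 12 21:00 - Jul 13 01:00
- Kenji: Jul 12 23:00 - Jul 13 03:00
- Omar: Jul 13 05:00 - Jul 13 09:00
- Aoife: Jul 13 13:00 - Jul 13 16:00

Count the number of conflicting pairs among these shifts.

Two intervals overlap when each starts before the other ends.
Sorted by start: Priya, Rohan, Jonas, Kenji, Omar, Felix, Aoife, Nadia.
Rohan starts after Priya ends; Priya is clear from here.
Jonas starts after Rohan ends; Rohan is clear from here.
Kenji starts before Jonas ends → Jonas and Kenji overlap.
Omar starts after Jonas ends; Jonas is clear from here.
Omar starts after Kenji ends; Kenji is clear from here.
Felix starts before Omar ends → Omar and Felix overlap.
Aoife starts after Omar ends; Omar is clear from here.
Aoife starts after Felix ends; Felix is clear from here.
Nadia starts before Aoife ends → Aoife and Nadia overlap.
Overlapping pairs: Aoife & Nadia, Felix & Omar, Jonas & Kenji — 3 in total.

3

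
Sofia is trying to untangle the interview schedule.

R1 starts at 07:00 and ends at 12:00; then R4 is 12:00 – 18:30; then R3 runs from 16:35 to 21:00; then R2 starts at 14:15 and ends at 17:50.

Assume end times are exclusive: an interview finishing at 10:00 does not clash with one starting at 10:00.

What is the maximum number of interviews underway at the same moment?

Walk through starts and ends in time order (an end at T is processed before a start at T):
07:00 start R1 → 1
12:00 end R1 → 0
12:00 start R4 → 1
14:15 start R2 → 2
16:35 start R3 → 3
17:50 end R2 → 2
18:30 end R4 → 1
21:00 end R3 → 0
Peak is 3, at 16:35 (R2, R3, R4).

3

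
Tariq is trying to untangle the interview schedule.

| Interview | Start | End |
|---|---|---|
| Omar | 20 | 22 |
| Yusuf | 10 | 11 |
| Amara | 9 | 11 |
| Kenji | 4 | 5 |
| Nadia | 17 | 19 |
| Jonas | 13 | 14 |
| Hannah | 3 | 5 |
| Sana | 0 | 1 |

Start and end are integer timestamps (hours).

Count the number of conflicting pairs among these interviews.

Sorted by start: Sana, Hannah, Kenji, Amara, Yusuf, Jonas, Nadia, Omar.
Hannah starts after Sana ends; Sana is clear from here.
Kenji starts before Hannah ends → Hannah and Kenji overlap.
Amara starts after Hannah ends; Hannah is clear from here.
Amara starts after Kenji ends; Kenji is clear from here.
Yusuf starts before Amara ends → Amara and Yusuf overlap.
Jonas starts after Amara ends; Amara is clear from here.
Jonas starts after Yusuf ends; Yusuf is clear from here.
Nadia starts after Jonas ends; Jonas is clear from here.
Omar starts after Nadia ends.
Overlapping pairs: Amara & Yusuf, Hannah & Kenji — 2 in total.

2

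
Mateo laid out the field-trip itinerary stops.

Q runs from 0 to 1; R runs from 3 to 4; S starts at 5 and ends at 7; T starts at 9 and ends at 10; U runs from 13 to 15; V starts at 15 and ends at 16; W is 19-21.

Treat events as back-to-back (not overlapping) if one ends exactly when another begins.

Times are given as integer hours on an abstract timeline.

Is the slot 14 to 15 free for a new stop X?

No — it overlaps U

Q: ends 1 at or before X starts 14 → clear.
R: ends 4 at or before X starts 14 → clear.
S: ends 7 at or before X starts 14 → clear.
T: ends 10 at or before X starts 14 → clear.
U: starts 13 before X ends 15, and ends 15 after X starts 14 → overlap.
V: starts 15 at or after X ends 15 → clear.
W: starts 19 at or after X ends 15 → clear.
X overlaps U.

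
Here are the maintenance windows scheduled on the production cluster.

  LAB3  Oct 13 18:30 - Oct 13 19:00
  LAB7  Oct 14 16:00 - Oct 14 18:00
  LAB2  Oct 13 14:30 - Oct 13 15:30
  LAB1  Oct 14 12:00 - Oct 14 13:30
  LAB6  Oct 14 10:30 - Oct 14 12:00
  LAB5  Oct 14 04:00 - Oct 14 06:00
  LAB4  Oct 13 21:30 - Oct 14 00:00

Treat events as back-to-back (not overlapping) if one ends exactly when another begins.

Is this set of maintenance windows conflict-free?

Two intervals overlap when each starts before the other ends.
Sorted by start: LAB2, LAB3, LAB4, LAB5, LAB6, LAB1, LAB7.
LAB3 starts after LAB2 ends; LAB2 is clear from here.
LAB4 starts after LAB3 ends; LAB3 is clear from here.
LAB5 starts after LAB4 ends; LAB4 is clear from here.
LAB6 starts after LAB5 ends; LAB5 is clear from here.
LAB1 starts exactly when LAB6 ends (back-to-back, no overlap); LAB6 is clear from here.
LAB7 starts after LAB1 ends.
Every pair is clear; the schedule has no overlaps.

Yes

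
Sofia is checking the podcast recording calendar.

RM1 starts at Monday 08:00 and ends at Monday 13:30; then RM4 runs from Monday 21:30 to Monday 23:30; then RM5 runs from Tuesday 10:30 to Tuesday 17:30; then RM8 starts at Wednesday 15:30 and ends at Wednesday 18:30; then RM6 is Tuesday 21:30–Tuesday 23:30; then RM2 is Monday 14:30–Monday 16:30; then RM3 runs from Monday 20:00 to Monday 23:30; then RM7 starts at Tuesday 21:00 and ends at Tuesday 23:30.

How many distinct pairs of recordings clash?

2

Sorted by start: RM1, RM2, RM3, RM4, RM5, RM7, RM6, RM8.
RM2 starts after RM1 ends — done with RM1.
RM3 starts after RM2 ends — done with RM2.
RM4 starts before RM3 ends → RM3 and RM4 overlap.
RM5 starts after RM3 ends — done with RM3.
RM5 starts after RM4 ends — done with RM4.
RM7 starts after RM5 ends — done with RM5.
RM6 starts before RM7 ends → RM7 and RM6 overlap.
RM8 starts after RM7 ends.
RM8 starts after RM6 ends.
Overlapping pairs: RM3 & RM4, RM6 & RM7 — 2 in total.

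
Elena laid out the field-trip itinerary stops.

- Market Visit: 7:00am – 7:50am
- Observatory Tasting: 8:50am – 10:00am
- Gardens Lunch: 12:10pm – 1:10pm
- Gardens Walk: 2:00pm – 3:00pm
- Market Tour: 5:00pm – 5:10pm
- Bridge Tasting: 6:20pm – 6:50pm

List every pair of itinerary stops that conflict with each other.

Sorted by start: Market Visit, Observatory Tasting, Gardens Lunch, Gardens Walk, Market Tour, Bridge Tasting.
Observatory Tasting starts after Market Visit ends, so Market Visit has no further overlaps.
Gardens Lunch starts after Observatory Tasting ends, so Observatory Tasting has no further overlaps.
Gardens Walk starts after Gardens Lunch ends, so Gardens Lunch has no further overlaps.
Market Tour starts after Gardens Walk ends, so Gardens Walk has no further overlaps.
Bridge Tasting starts after Market Tour ends.

none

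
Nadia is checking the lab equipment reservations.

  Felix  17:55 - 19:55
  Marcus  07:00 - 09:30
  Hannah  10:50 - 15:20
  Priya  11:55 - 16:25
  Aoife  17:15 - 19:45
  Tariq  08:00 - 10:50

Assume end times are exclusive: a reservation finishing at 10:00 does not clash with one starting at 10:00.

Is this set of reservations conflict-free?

No

Sorted by start: Marcus, Tariq, Hannah, Priya, Aoife, Felix.
Tariq starts before Marcus ends → Marcus and Tariq overlap.
That's a conflict, so the schedule is not conflict-free.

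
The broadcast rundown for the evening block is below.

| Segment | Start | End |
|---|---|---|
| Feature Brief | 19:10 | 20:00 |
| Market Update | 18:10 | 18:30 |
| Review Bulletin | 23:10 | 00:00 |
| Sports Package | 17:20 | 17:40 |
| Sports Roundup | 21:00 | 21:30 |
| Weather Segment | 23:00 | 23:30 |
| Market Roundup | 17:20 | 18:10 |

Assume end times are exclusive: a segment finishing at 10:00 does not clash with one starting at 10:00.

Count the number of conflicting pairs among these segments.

2

Two intervals overlap when each starts before the other ends.
Sorted by start: Sports Package, Market Roundup, Market Update, Feature Brief, Sports Roundup, Weather Segment, Review Bulletin.
Market Roundup starts before Sports Package ends → Sports Package and Market Roundup overlap.
Market Update starts after Sports Package ends — done with Sports Package.
Market Update starts exactly when Market Roundup ends (back-to-back, no overlap) — done with Market Roundup.
Feature Brief starts after Market Update ends — done with Market Update.
Sports Roundup starts after Feature Brief ends — done with Feature Brief.
Weather Segment starts after Sports Roundup ends — done with Sports Roundup.
Review Bulletin starts before Weather Segment ends → Weather Segment and Review Bulletin overlap.
Overlapping pairs: Market Roundup & Sports Package, Review Bulletin & Weather Segment — 2 in total.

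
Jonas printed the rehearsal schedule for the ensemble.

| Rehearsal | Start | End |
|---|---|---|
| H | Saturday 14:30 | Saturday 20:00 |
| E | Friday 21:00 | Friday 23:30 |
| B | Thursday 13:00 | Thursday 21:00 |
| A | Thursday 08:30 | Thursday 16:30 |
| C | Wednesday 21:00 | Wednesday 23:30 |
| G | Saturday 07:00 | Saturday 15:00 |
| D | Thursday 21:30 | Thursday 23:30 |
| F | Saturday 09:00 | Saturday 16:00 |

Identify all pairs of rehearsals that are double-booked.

A & B, F & G, F & H, G & H

Sorted by start: C, A, B, D, E, G, F, H.
A starts after C ends; C is clear from here.
B starts before A ends → A and B overlap.
D starts after A ends; A is clear from here.
D starts after B ends; B is clear from here.
E starts after D ends; D is clear from here.
G starts after E ends; E is clear from here.
F starts before G ends → G and F overlap.
H starts before G ends → G and H overlap.
H starts before F ends → F and H overlap.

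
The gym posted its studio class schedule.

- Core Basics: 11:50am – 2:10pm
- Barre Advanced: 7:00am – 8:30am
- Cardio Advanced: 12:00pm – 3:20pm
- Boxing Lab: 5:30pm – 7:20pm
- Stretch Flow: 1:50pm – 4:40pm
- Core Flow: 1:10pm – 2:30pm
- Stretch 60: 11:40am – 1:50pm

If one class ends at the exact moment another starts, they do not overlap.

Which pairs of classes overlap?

Two intervals overlap when each starts before the other ends.
Sorted by start: Barre Advanced, Stretch 60, Core Basics, Cardio Advanced, Core Flow, Stretch Flow, Boxing Lab.
Stretch 60 starts after Barre Advanced ends; Barre Advanced is clear from here.
Core Basics starts before Stretch 60 ends → Stretch 60 and Core Basics overlap.
Cardio Advanced starts before Stretch 60 ends → Stretch 60 and Cardio Advanced overlap.
Core Flow starts before Stretch 60 ends → Stretch 60 and Core Flow overlap.
Stretch Flow starts exactly when Stretch 60 ends (back-to-back, no overlap); Stretch 60 is clear from here.
Cardio Advanced starts before Core Basics ends → Core Basics and Cardio Advanced overlap.
Core Flow starts before Core Basics ends → Core Basics and Core Flow overlap.
Stretch Flow starts before Core Basics ends → Core Basics and Stretch Flow overlap.
Boxing Lab starts after Core Basics ends.
Core Flow starts before Cardio Advanced ends → Cardio Advanced and Core Flow overlap.
Stretch Flow starts before Cardio Advanced ends → Cardio Advanced and Stretch Flow overlap.
Boxing Lab starts after Cardio Advanced ends.
Stretch Flow starts before Core Flow ends → Core Flow and Stretch Flow overlap.
Boxing Lab starts after Core Flow ends.
Boxing Lab starts after Stretch Flow ends.

Cardio Advanced & Core Basics, Cardio Advanced & Core Flow, Cardio Advanced & Stretch 60, Cardio Advanced & Stretch Flow, Core Basics & Core Flow, Core Basics & Stretch 60, Core Basics & Stretch Flow, Core Flow & Stretch 60, Core Flow & Stretch Flow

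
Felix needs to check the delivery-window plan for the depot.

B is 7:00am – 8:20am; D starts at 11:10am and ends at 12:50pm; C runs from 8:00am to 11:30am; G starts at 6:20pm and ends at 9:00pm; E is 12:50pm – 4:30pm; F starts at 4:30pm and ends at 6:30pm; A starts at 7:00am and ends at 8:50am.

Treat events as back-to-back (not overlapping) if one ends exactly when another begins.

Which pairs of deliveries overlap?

Two intervals overlap when each starts before the other ends.
Sorted by start: A, B, C, D, E, F, G.
B starts before A ends → A and B overlap.
C starts before A ends → A and C overlap.
D starts after A ends, so A has no further overlaps.
C starts before B ends → B and C overlap.
D starts after B ends, so B has no further overlaps.
D starts before C ends → C and D overlap.
E starts after C ends, so C has no further overlaps.
E starts exactly when D ends (back-to-back, no overlap), so D has no further overlaps.
F starts exactly when E ends (back-to-back, no overlap), so E has no further overlaps.
G starts before F ends → F and G overlap.

A & B, A & C, B & C, C & D, F & G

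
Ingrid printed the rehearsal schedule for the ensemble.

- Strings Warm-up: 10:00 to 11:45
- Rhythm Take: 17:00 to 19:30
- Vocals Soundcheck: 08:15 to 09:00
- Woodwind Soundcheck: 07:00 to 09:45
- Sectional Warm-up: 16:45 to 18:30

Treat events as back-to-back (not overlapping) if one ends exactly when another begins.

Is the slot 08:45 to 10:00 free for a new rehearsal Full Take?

Woodwind Soundcheck: starts 07:00 before Full Take ends 10:00, and ends 09:45 after Full Take starts 08:45 → overlap.
Vocals Soundcheck: starts 08:15 before Full Take ends 10:00, and ends 09:00 after Full Take starts 08:45 → overlap.
Strings Warm-up: starts 10:00 at or after Full Take ends 10:00 → clear.
Sectional Warm-up: starts 16:45 at or after Full Take ends 10:00 → clear.
Rhythm Take: starts 17:00 at or after Full Take ends 10:00 → clear.
Full Take overlaps Woodwind Soundcheck, Vocals Soundcheck.

No — it overlaps Vocals Soundcheck, Woodwind Soundcheck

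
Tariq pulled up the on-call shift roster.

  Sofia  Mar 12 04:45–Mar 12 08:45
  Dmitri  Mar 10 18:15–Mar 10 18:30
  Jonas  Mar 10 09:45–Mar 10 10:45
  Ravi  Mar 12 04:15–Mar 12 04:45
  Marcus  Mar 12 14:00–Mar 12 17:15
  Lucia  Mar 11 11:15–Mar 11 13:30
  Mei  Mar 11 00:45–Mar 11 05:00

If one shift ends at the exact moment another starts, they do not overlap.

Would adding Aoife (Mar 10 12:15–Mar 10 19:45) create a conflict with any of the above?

Yes — it overlaps Dmitri

Jonas: ends Mar 10 10:45 at or before Aoife starts Mar 10 12:15 → clear.
Dmitri: starts Mar 10 18:15 before Aoife ends Mar 10 19:45, and ends Mar 10 18:30 after Aoife starts Mar 10 12:15 → overlap.
Mei: starts Mar 11 00:45 at or after Aoife ends Mar 10 19:45 → clear.
Lucia: starts Mar 11 11:15 at or after Aoife ends Mar 10 19:45 → clear.
Ravi: starts Mar 12 04:15 at or after Aoife ends Mar 10 19:45 → clear.
Sofia: starts Mar 12 04:45 at or after Aoife ends Mar 10 19:45 → clear.
Marcus: starts Mar 12 14:00 at or after Aoife ends Mar 10 19:45 → clear.
Aoife overlaps Dmitri.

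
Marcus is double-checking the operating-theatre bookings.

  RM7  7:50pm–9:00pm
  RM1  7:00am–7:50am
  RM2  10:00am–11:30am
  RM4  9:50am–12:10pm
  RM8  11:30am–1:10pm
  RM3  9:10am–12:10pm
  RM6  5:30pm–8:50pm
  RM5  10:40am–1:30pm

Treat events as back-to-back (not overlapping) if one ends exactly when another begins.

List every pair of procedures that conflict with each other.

Sorted by start: RM1, RM3, RM4, RM2, RM5, RM8, RM6, RM7.
RM3 starts after RM1 ends, so nothing later overlaps RM1 either.
RM4 starts before RM3 ends → RM3 and RM4 overlap.
RM2 starts before RM3 ends → RM3 and RM2 overlap.
RM5 starts before RM3 ends → RM3 and RM5 overlap.
RM8 starts before RM3 ends → RM3 and RM8 overlap.
RM6 starts after RM3 ends, so nothing later overlaps RM3 either.
RM2 starts before RM4 ends → RM4 and RM2 overlap.
RM5 starts before RM4 ends → RM4 and RM5 overlap.
RM8 starts before RM4 ends → RM4 and RM8 overlap.
RM6 starts after RM4 ends, so nothing later overlaps RM4 either.
RM5 starts before RM2 ends → RM2 and RM5 overlap.
RM8 starts exactly when RM2 ends (back-to-back, no overlap), so nothing later overlaps RM2 either.
RM8 starts before RM5 ends → RM5 and RM8 overlap.
RM6 starts after RM5 ends, so nothing later overlaps RM5 either.
RM6 starts after RM8 ends, so nothing later overlaps RM8 either.
RM7 starts before RM6 ends → RM6 and RM7 overlap.

RM2 & RM3, RM2 & RM4, RM2 & RM5, RM3 & RM4, RM3 & RM5, RM3 & RM8, RM4 & RM5, RM4 & RM8, RM5 & RM8, RM6 & RM7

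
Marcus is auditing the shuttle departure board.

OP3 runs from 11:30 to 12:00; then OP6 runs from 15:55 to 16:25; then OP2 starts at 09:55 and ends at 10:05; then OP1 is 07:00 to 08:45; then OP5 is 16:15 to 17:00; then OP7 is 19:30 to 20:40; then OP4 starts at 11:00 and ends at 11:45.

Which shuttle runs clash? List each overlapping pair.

OP3 & OP4, OP5 & OP6

Sorted by start: OP1, OP2, OP4, OP3, OP6, OP5, OP7.
OP2 starts after OP1 ends, so OP1 has no further overlaps.
OP4 starts after OP2 ends, so OP2 has no further overlaps.
OP3 starts before OP4 ends → OP4 and OP3 overlap.
OP6 starts after OP4 ends, so OP4 has no further overlaps.
OP6 starts after OP3 ends, so OP3 has no further overlaps.
OP5 starts before OP6 ends → OP6 and OP5 overlap.
OP7 starts after OP6 ends.
OP7 starts after OP5 ends.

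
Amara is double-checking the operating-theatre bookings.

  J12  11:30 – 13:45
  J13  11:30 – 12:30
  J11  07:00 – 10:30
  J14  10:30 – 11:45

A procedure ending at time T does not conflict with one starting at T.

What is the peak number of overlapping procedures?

Walk through starts and ends in time order (an end at T is processed before a start at T):
07:00 start J11 → 1
10:30 end J11 → 0
10:30 start J14 → 1
11:30 start J12 → 2
11:30 start J13 → 3
11:45 end J14 → 2
12:30 end J13 → 1
13:45 end J12 → 0
Peak is 3, at 11:30 (J12, J13, J14).

3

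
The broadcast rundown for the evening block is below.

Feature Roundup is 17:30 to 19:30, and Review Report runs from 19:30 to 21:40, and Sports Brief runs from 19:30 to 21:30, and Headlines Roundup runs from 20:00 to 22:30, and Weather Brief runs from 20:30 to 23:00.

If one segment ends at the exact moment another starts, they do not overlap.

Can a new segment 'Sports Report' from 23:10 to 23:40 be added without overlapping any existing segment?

Yes — the slot is free

Feature Roundup: ends 19:30 at or before Sports Report starts 23:10 → clear.
Review Report: ends 21:40 at or before Sports Report starts 23:10 → clear.
Sports Brief: ends 21:30 at or before Sports Report starts 23:10 → clear.
Headlines Roundup: ends 22:30 at or before Sports Report starts 23:10 → clear.
Weather Brief: ends 23:00 at or before Sports Report starts 23:10 → clear.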